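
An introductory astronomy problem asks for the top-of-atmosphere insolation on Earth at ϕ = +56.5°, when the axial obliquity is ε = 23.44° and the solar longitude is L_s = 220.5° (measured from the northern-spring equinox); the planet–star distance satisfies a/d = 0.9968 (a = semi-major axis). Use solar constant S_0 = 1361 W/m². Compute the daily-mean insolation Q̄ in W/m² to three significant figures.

Q̄ ≈ 103 W/m²

Solar declination: sin δ = sin ε · sin L_s = sin 23.44° × sin 220.5° = -0.25834, so δ = -14.972°.
cos h₀ = −tan(+56.5°) tan(-14.972°) = 0.4040, h₀ = 1.1549 rad.
Bracket: h₀ sin ϕ sin δ + cos ϕ cos δ sin h₀ = 1.1549×0.83389×-0.25834 + 0.55194×0.96605×0.91475 = -0.248797 + 0.487746 = 0.238949.
Inverse-square distance factor (a/d)² = 0.9968² = 0.993610.
Q̄ = (S_0/π) × 0.993610 × [bracket] = (1361/π) × 0.993610 × 0.238949 = 102.9 W/m².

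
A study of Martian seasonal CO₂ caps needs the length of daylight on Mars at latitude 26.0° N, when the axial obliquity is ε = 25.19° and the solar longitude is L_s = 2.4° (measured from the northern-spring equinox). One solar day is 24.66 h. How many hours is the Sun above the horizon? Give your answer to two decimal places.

12.40 h

Solar declination: sin δ = sin ε · sin L_s = sin 25.19° × sin 2.4° = 0.01782, so δ = +1.021°.
cos h₀ = −tan ϕ · tan δ = −tan(+26.0°) × tan(+1.021°) = -0.0087, so h₀ = 1.5795 rad = 90.50°.
Daylight = 2h₀/(2π) × 24.66 h = (1.5795/π) × 24.66 = 12.40 h.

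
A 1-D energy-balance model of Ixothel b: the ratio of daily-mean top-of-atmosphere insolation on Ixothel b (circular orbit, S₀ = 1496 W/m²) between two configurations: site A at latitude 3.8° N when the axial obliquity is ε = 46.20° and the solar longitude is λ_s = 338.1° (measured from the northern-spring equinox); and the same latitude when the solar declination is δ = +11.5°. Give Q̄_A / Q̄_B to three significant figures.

— Configuration A (φ=+3.8°):
Solar declination: sin δ = sin ε · sin λ_s = sin 46.20° × sin 338.1° = -0.26921, so δ = -15.617°.
cos H₀ = −tan(+3.8°) tan(-15.617°) = 0.0186, H₀ = 1.5522 rad.
Bracket: H₀ sin φ sin δ + cos φ cos δ sin H₀ = 1.5522×0.06627×-0.26921 + 0.99780×0.96308×0.99983 = -0.027692 + 0.960798 = 0.933106.
Q̄ = (S₀/π) × [bracket] = (1496/π) × 0.933106 = 444.34 W/m².
— Configuration B (φ=+3.8°):
cos H₀ = −tan(+3.8°) tan(+11.500°) = -0.0135, H₀ = 1.5843 rad.
Bracket: H₀ sin φ sin δ + cos φ cos δ sin H₀ = 1.5843×0.06627×0.19937 + 0.99780×0.97992×0.99991 = 0.020932 + 0.977676 = 0.998608.
Q̄ = (S₀/π) × [bracket] = (1496/π) × 0.998608 = 475.53 W/m².
Ratio Q̄_A / Q̄_B = 444.34 / 475.53 = 0.9344.

Q̄_A / Q̄_B ≈ 0.934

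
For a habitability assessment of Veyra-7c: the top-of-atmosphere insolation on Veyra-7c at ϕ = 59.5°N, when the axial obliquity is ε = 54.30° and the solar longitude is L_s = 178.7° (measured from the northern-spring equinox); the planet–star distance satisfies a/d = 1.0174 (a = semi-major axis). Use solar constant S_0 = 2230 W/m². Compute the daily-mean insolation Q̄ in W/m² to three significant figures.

Q̄ ≈ 391 W/m²

Solar declination: sin δ = sin ε · sin L_s = sin 54.30° × sin 178.7° = 0.01842, so δ = +1.056°.
cos h₀ = −tan(+59.5°) tan(+1.056°) = -0.0313, h₀ = 1.6021 rad.
Bracket: h₀ sin ϕ sin δ + cos ϕ cos δ sin h₀ = 1.6021×0.86163×0.01842 + 0.50754×0.99983×0.99951 = 0.025427 + 0.507205 = 0.532632.
Inverse-square distance factor (a/d)² = 1.0174² = 1.035103.
Q̄ = (S_0/π) × 1.035103 × [bracket] = (2230/π) × 1.035103 × 0.532632 = 391.4 W/m².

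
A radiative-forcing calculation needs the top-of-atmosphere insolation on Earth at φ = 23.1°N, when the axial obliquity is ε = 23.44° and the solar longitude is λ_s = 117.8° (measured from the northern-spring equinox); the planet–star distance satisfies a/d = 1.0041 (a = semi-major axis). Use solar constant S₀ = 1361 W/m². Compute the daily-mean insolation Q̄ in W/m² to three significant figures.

Solar declination: sin δ = sin ε · sin λ_s = sin 23.44° × sin 117.8° = 0.35188, so δ = +20.602°.
cos H₀ = −tan(+23.1°) tan(+20.602°) = -0.1603, H₀ = 1.7318 rad.
Bracket: H₀ sin φ sin δ + cos φ cos δ sin H₀ = 1.7318×0.39234×0.35188 + 0.91982×0.93605×0.98706 = 0.239086 + 0.849856 = 1.088942.
Inverse-square distance factor (a/d)² = 1.0041² = 1.008217.
Q̄ = (S₀/π) × 1.008217 × [bracket] = (1361/π) × 1.008217 × 1.088942 = 475.6 W/m².

Q̄ ≈ 476 W/m²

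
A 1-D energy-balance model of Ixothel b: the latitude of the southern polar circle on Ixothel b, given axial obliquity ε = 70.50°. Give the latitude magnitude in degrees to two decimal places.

19.50°

The polar circle is the lowest latitude that experiences at least one full rotation of continuous darkness at the northern-summer solstice; it lies at |φ| = 90° − ε = 90° − 70.50° = 19.50°.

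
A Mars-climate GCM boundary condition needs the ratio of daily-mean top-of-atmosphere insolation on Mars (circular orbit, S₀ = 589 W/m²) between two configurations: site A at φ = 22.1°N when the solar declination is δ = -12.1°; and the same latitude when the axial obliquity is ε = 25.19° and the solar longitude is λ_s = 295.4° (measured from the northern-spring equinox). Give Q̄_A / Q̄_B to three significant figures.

Q̄_A / Q̄_B ≈ 1.23

— Configuration A (φ=+22.1°):
cos H₀ = −tan(+22.1°) tan(-12.100°) = 0.0871, H₀ = 1.4836 rad.
Bracket: H₀ sin φ sin δ + cos φ cos δ sin H₀ = 1.4836×0.37622×-0.20962 + 0.92653×0.97778×0.99620 = -0.117001 + 0.902500 = 0.785499.
Q̄ = (S₀/π) × [bracket] = (589/π) × 0.785499 = 147.27 W/m².
— Configuration B (φ=+22.1°):
Solar declination: sin δ = sin ε · sin λ_s = sin 25.19° × sin 295.4° = -0.38448, so δ = -22.611°.
cos H₀ = −tan(+22.1°) tan(-22.611°) = 0.1691, H₀ = 1.4009 rad.
Bracket: H₀ sin φ sin δ + cos φ cos δ sin H₀ = 1.4009×0.37622×-0.38448 + 0.92653×0.92313×0.98560 = -0.202639 + 0.842991 = 0.640352.
Q̄ = (S₀/π) × [bracket] = (589/π) × 0.640352 = 120.06 W/m².
Ratio Q̄_A / Q̄_B = 147.27 / 120.06 = 1.227.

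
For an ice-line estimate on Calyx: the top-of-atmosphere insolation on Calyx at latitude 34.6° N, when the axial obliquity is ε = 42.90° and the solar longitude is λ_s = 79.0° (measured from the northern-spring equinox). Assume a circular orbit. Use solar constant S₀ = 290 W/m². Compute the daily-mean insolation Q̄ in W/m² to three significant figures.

Solar declination: sin δ = sin ε · sin λ_s = sin 42.90° × sin 79.0° = 0.66821, so δ = +41.929°.
cos H₀ = −tan(+34.6°) tan(+41.929°) = -0.6196, H₀ = 2.2390 rad.
Bracket: H₀ sin φ sin δ + cos φ cos δ sin H₀ = 2.2390×0.56784×0.66821 + 0.82314×0.74397×0.78491 = 0.849558 + 0.480672 = 1.330230.
Q̄ = (S₀/π) × [bracket] = (290/π) × 1.330230 = 122.8 W/m².

Q̄ ≈ 123 W/m²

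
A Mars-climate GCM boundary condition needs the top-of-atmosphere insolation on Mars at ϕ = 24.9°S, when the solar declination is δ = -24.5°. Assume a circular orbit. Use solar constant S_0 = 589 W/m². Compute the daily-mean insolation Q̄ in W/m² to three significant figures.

cos h₀ = −tan(-24.9°) tan(-24.500°) = -0.2115, h₀ = 1.7839 rad.
Bracket: h₀ sin ϕ sin δ + cos ϕ cos δ sin h₀ = 1.7839×-0.42104×-0.41469 + 0.90704×0.90996×0.97737 = 0.311471 + 0.806692 = 1.118163.
Q̄ = (S_0/π) × [bracket] = (589/π) × 1.118163 = 209.6 W/m².

Q̄ ≈ 210 W/m²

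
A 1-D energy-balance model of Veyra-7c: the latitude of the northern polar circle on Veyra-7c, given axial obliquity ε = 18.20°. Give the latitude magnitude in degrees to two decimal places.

The polar circle is the lowest latitude that experiences at least one full rotation of continuous daylight at the northern-summer solstice; it lies at |ϕ| = 90° − ε = 90° − 18.20° = 71.80°.

71.80°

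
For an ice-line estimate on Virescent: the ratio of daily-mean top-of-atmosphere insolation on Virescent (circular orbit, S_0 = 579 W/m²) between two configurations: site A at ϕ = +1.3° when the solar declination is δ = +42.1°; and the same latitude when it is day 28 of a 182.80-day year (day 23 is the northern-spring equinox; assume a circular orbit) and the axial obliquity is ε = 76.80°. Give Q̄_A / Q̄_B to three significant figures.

Q̄_A / Q̄_B ≈ 0.772

— Configuration A (ϕ=+1.3°):
cos h₀ = −tan(+1.3°) tan(+42.100°) = -0.0205, h₀ = 1.5913 rad.
Bracket: h₀ sin ϕ sin δ + cos ϕ cos δ sin h₀ = 1.5913×0.02269×0.67043 + 0.99974×0.74198×0.99979 = 0.024207 + 0.741631 = 0.765838.
Q̄ = (S_0/π) × [bracket] = (579/π) × 0.765838 = 141.15 W/m².
— Configuration B (ϕ=+1.3°):
Solar longitude: L_s = 360° × (28 − 23)/182.80 = 9.847°.
sin δ = sin 76.80° × sin 9.847° = 0.16650, so δ = +9.584°.
cos h₀ = −tan(+1.3°) tan(+9.584°) = -0.0038, h₀ = 1.5746 rad.
Bracket: h₀ sin ϕ sin δ + cos ϕ cos δ sin h₀ = 1.5746×0.02269×0.16650 + 0.99974×0.98604×0.99999 = 0.005949 + 0.985774 = 0.991723.
Q̄ = (S_0/π) × [bracket] = (579/π) × 0.991723 = 182.78 W/m².
Ratio Q̄_A / Q̄_B = 141.15 / 182.78 = 0.7722.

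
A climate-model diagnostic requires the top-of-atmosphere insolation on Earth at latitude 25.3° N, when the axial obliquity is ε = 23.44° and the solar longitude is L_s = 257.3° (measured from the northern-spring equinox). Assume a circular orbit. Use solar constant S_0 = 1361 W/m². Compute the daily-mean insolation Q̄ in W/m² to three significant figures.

Q̄ ≈ 255 W/m²

Solar declination: sin δ = sin ε · sin L_s = sin 23.44° × sin 257.3° = -0.38806, so δ = -22.834°.
cos h₀ = −tan(+25.3°) tan(-22.834°) = 0.1990, h₀ = 1.3704 rad.
Bracket: h₀ sin ϕ sin δ + cos ϕ cos δ sin h₀ = 1.3704×0.42736×-0.38806 + 0.90408×0.92164×0.97999 = -0.227269 + 0.816563 = 0.589294.
Q̄ = (S_0/π) × [bracket] = (1361/π) × 0.589294 = 255.3 W/m².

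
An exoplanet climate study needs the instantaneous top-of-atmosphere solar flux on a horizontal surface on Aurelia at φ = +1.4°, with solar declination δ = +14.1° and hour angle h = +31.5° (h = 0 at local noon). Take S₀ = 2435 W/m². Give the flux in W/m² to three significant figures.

2.03e+03 W/m²

cos θ_z = sin φ sin δ + cos φ cos δ cos h = 0.005952 + 0.826705 = 0.832657.
Flux = S₀ · cos θ_z = 2435 × 0.832657 = 2028 W/m².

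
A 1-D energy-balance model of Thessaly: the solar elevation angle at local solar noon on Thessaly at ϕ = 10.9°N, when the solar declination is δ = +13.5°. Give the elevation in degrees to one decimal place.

At local noon the hour angle is zero, so the zenith angle equals |ϕ − δ| = |+10.9° − (+13.500°)| = 2.600°.
Elevation = 90° − 2.600° = 87.4°.

87.4°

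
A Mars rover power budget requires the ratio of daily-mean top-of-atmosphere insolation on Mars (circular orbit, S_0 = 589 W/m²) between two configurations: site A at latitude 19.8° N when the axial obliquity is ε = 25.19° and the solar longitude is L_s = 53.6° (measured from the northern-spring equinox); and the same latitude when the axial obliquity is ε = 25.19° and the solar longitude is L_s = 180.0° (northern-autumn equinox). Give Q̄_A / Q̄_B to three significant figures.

— Configuration A (ϕ=+19.8°):
Solar declination: sin δ = sin ε · sin L_s = sin 25.19° × sin 53.6° = 0.34258, so δ = +20.034°.
cos h₀ = −tan(+19.8°) tan(+20.034°) = -0.1313, h₀ = 1.7025 rad.
Bracket: h₀ sin ϕ sin δ + cos ϕ cos δ sin h₀ = 1.7025×0.33874×0.34258 + 0.94088×0.93949×0.99135 = 0.197568 + 0.876301 = 1.073869.
Q̄ = (S_0/π) × [bracket] = (589/π) × 1.073869 = 201.33 W/m².
— Configuration B (ϕ=+19.8°):
Solar declination: sin δ = sin ε · sin L_s = sin 25.19° × sin 180.0° = 0.00000, so δ = +0.000°.
cos h₀ = −tan(+19.8°) tan(+0.000°) = -0.0000, h₀ = 1.5708 rad.
Bracket: h₀ sin ϕ sin δ + cos ϕ cos δ sin h₀ = 1.5708×0.33874×0.00000 + 0.94088×1.00000×1.00000 = 0.000000 + 0.940880 = 0.940880.
Q̄ = (S_0/π) × [bracket] = (589/π) × 0.940880 = 176.40 W/m².
Ratio Q̄_A / Q̄_B = 201.33 / 176.40 = 1.141.

Q̄_A / Q̄_B ≈ 1.14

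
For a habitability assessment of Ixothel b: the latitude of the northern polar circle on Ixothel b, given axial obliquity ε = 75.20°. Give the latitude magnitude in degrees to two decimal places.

The polar circle is the lowest latitude that experiences at least one full rotation of continuous daylight at the northern-summer solstice; it lies at |φ| = 90° − ε = 90° − 75.20° = 14.80°.

14.80°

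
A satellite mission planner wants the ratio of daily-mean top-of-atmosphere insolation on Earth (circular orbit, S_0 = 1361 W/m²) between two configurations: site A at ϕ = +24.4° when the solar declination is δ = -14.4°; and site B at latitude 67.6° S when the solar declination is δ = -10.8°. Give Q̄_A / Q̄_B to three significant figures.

— Configuration A (ϕ=+24.4°):
cos h₀ = −tan(+24.4°) tan(-14.400°) = 0.1165, h₀ = 1.4541 rad.
Bracket: h₀ sin ϕ sin δ + cos ϕ cos δ sin h₀ = 1.4541×0.41310×-0.24869 + 0.91068×0.96858×0.99319 = -0.149385 + 0.876060 = 0.726675.
Q̄ = (S_0/π) × [bracket] = (1361/π) × 0.726675 = 314.81 W/m².
— Configuration B (ϕ=-67.6°):
cos h₀ = −tan(-67.6°) tan(-10.800°) = -0.4628, h₀ = 2.0520 rad.
Bracket: h₀ sin ϕ sin δ + cos ϕ cos δ sin h₀ = 2.0520×-0.92455×-0.18738 + 0.38107×0.98229×0.88645 = 0.355493 + 0.331817 = 0.687310.
Q̄ = (S_0/π) × [bracket] = (1361/π) × 0.687310 = 297.76 W/m².
Ratio Q̄_A / Q̄_B = 314.81 / 297.76 = 1.057.

Q̄_A / Q̄_B ≈ 1.06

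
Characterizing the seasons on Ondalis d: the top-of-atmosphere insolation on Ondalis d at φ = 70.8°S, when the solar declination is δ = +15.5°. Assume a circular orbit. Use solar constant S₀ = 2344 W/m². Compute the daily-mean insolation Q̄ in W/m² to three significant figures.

Q̄ ≈ 20.7 W/m²

cos H₀ = −tan(-70.8°) tan(+15.500°) = 0.7964, H₀ = 0.6495 rad.
Bracket: H₀ sin φ sin δ + cos φ cos δ sin H₀ = 0.6495×-0.94438×0.26724 + 0.32887×0.96363×0.60481 = -0.163918 + 0.191670 = 0.027752.
Q̄ = (S₀/π) × [bracket] = (2344/π) × 0.027752 = 20.71 W/m².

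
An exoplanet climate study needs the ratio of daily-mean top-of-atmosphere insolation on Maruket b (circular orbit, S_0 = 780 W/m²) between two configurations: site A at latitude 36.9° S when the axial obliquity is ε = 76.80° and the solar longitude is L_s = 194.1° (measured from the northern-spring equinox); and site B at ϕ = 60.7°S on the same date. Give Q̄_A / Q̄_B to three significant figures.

Q̄_A / Q̄_B ≈ 1.20

— Configuration A (ϕ=-36.9°):
Solar declination: sin δ = sin ε · sin L_s = sin 76.80° × sin 194.1° = -0.23718, so δ = -13.720°.
cos h₀ = −tan(-36.9°) tan(-13.720°) = -0.1833, h₀ = 1.7551 rad.
Bracket: h₀ sin ϕ sin δ + cos ϕ cos δ sin h₀ = 1.7551×-0.60042×-0.23718 + 0.79968×0.97147×0.98306 = 0.249940 + 0.763705 = 1.013645.
Q̄ = (S_0/π) × [bracket] = (780/π) × 1.013645 = 251.67 W/m².
— Configuration B (ϕ=-60.7°):
cos h₀ = −tan(-60.7°) tan(-13.720°) = -0.4351, h₀ = 2.0209 rad.
Bracket: h₀ sin ϕ sin δ + cos ϕ cos δ sin h₀ = 2.0209×-0.87207×-0.23718 + 0.48938×0.97147×0.90040 = 0.417998 + 0.428066 = 0.846064.
Q̄ = (S_0/π) × [bracket] = (780/π) × 0.846064 = 210.06 W/m².
Ratio Q̄_A / Q̄_B = 251.67 / 210.06 = 1.198.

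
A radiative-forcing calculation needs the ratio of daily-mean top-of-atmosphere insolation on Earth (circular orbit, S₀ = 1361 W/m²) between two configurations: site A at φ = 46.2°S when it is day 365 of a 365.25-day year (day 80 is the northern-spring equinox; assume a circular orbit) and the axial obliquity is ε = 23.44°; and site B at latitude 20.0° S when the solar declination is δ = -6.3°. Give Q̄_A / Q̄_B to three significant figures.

Q̄_A / Q̄_B ≈ 1.15

— Configuration A (φ=-46.2°):
Solar longitude: λ_s = 360° × (365 − 80)/365.25 = 280.903°.
sin δ = sin 23.44° × sin 280.903° = -0.39061, so δ = -22.992°.
cos H₀ = −tan(-46.2°) tan(-22.992°) = -0.4425, H₀ = 2.0292 rad.
Bracket: H₀ sin φ sin δ + cos φ cos δ sin H₀ = 2.0292×-0.72176×-0.39061 + 0.69214×0.92056×0.89678 = 0.572086 + 0.571389 = 1.143475.
Q̄ = (S₀/π) × [bracket] = (1361/π) × 1.143475 = 495.38 W/m².
— Configuration B (φ=-20.0°):
cos H₀ = −tan(-20.0°) tan(-6.300°) = -0.0402, H₀ = 1.6110 rad.
Bracket: H₀ sin φ sin δ + cos φ cos δ sin H₀ = 1.6110×-0.34202×-0.10973 + 0.93969×0.99396×0.99919 = 0.060461 + 0.933258 = 0.993719.
Q̄ = (S₀/π) × [bracket] = (1361/π) × 0.993719 = 430.50 W/m².
Ratio Q̄_A / Q̄_B = 495.38 / 430.50 = 1.151.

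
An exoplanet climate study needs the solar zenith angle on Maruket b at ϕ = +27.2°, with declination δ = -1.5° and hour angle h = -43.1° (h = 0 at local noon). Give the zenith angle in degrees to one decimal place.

cos θ_z = sin ϕ sin δ + cos ϕ cos δ cos h = -0.011965 + 0.649196 = 0.637231.
θ_z = arccos(0.637231) = 50.4°.

θ_z = 50.4°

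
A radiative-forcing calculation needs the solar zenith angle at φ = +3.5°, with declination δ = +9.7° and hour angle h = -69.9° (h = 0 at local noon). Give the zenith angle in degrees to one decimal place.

θ_z = 69.6°

cos θ_z = sin φ sin δ + cos φ cos δ cos h = 0.010286 + 0.338115 = 0.348401.
θ_z = arccos(0.348401) = 69.6°.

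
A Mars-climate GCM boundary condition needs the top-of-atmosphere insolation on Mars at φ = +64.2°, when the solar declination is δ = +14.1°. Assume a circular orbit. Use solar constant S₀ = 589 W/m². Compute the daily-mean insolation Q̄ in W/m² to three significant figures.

Q̄ ≈ 155 W/m²

cos H₀ = −tan(+64.2°) tan(+14.100°) = -0.5196, H₀ = 2.1172 rad.
Bracket: H₀ sin φ sin δ + cos φ cos δ sin H₀ = 2.1172×0.90032×0.24362 + 0.43523×0.96987×0.85441 = 0.464378 + 0.360661 = 0.825039.
Q̄ = (S₀/π) × [bracket] = (589/π) × 0.825039 = 154.7 W/m².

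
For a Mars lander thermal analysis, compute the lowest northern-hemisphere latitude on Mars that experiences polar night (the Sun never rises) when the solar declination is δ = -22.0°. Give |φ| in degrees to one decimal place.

Polar night requires cos H₀ = −tan φ tan δ ≥ 1, i.e. tan φ tan δ ≤ −1.
The boundary is |tan φ| · |tan δ| = 1, so |φ| = 90° − |δ| = 90° − 22.0° = 68.0° in the northern hemisphere.

|φ| = 68.0°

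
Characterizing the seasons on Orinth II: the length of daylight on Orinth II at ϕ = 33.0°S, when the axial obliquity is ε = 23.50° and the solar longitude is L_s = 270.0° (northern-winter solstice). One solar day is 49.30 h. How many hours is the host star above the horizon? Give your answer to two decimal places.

Solar declination: sin δ = sin ε · sin L_s = sin 23.50° × sin 270.0° = -0.39875, so δ = -23.500°.
cos h₀ = −tan ϕ · tan δ = −tan(-33.0°) × tan(-23.500°) = -0.2824, so h₀ = 1.8571 rad = 106.40°.
Daylight = 2h₀/(2π) × 49.30 h = (1.8571/π) × 49.30 = 29.14 h.

29.14 h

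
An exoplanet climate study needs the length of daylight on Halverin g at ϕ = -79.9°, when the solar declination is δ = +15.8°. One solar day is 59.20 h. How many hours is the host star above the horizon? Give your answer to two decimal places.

0.00 h

cos h₀ = −tan ϕ · tan δ = 1.5886 ≥ 1, so the host star never rises (polar night) and h₀ = 0.
Daylight = 2h₀/(2π) × 59.20 h = (0.0000/π) × 59.20 = 0.00 h.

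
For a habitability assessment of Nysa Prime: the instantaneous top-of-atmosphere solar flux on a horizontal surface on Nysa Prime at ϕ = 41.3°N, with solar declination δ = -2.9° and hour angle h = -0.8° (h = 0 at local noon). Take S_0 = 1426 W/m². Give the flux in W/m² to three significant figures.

1.02e+03 W/m²

cos θ_z = sin ϕ sin δ + cos ϕ cos δ cos h = -0.033391 + 0.750229 = 0.716838.
Flux = S_0 · cos θ_z = 1426 × 0.716838 = 1022 W/m².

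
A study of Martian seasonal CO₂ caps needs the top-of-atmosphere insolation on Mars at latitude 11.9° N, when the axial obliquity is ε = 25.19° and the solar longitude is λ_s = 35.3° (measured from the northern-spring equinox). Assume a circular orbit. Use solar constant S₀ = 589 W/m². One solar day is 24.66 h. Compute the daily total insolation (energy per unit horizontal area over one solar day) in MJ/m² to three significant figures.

17.1 MJ/m²

Solar declination: sin δ = sin ε · sin λ_s = sin 25.19° × sin 35.3° = 0.24595, so δ = +14.238°.
cos H₀ = −tan(+11.9°) tan(+14.238°) = -0.0535, H₀ = 1.6243 rad.
Bracket: H₀ sin φ sin δ + cos φ cos δ sin H₀ = 1.6243×0.20620×0.24595 + 0.97851×0.96928×0.99857 = 0.082376 + 0.947094 = 1.029470.
Q̄ = (S₀/π) × [bracket] = (589/π) × 1.029470 = 193.01 W/m².
Daily total = Q̄ × 24.66 h × 3600 s/h = 193.01 × 24.66 × 3600 / 10⁶ = 17.13 MJ/m².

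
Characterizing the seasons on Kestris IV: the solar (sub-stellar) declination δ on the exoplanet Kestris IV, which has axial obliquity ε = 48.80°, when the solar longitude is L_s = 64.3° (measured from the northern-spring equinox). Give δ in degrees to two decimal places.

sin δ = sin ε · sin L_s = sin 48.80° × sin 64.3° = 0.677984.
δ = arcsin(0.677984) = +42.69°.

δ = +42.69°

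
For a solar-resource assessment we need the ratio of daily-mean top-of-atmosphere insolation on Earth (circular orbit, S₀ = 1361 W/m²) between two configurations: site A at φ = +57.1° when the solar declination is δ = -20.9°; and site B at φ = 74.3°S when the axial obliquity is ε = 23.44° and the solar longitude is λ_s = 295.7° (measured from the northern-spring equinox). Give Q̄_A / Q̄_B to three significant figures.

— Configuration A (φ=+57.1°):
cos H₀ = −tan(+57.1°) tan(-20.900°) = 0.5903, H₀ = 0.9394 rad.
Bracket: H₀ sin φ sin δ + cos φ cos δ sin H₀ = 0.9394×0.83962×-0.35674 + 0.54317×0.93420×0.80721 = -0.281375 + 0.409602 = 0.128227.
Q̄ = (S₀/π) × [bracket] = (1361/π) × 0.128227 = 55.550 W/m².
— Configuration B (φ=-74.3°):
Solar declination: sin δ = sin ε · sin λ_s = sin 23.44° × sin 295.7° = -0.35844, so δ = -21.004°.
cos H₀ = −tan(-74.3°) tan(-21.004°) = -1.3659 ≤ −1 ⇒ polar day, H₀ = π.
Bracket: H₀ sin φ sin δ + cos φ cos δ sin H₀ = 3.1416×-0.96269×-0.35844 + 0.27060×0.93355×0.00000 = 1.084061 + 0.000000 = 1.084061.
Q̄ = (S₀/π) × [bracket] = (1361/π) × 1.084061 = 469.64 W/m².
Ratio Q̄_A / Q̄_B = 55.550 / 469.64 = 0.1183.

Q̄_A / Q̄_B ≈ 0.118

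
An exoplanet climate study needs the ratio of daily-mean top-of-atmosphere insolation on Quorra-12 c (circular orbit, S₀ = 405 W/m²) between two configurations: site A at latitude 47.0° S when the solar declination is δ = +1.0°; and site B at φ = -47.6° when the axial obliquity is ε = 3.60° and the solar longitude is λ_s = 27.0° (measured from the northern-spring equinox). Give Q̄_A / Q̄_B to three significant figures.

— Configuration A (φ=-47.0°):
cos H₀ = −tan(-47.0°) tan(+1.000°) = 0.0187, H₀ = 1.5521 rad.
Bracket: H₀ sin φ sin δ + cos φ cos δ sin H₀ = 1.5521×-0.73135×0.01745 + 0.68200×0.99985×0.99982 = -0.019808 + 0.681775 = 0.661967.
Q̄ = (S₀/π) × [bracket] = (405/π) × 0.661967 = 85.338 W/m².
— Configuration B (φ=-47.6°):
Solar declination: sin δ = sin ε · sin λ_s = sin 3.60° × sin 27.0° = 0.02851, so δ = +1.634°.
cos H₀ = −tan(-47.6°) tan(+1.634°) = 0.0312, H₀ = 1.5396 rad.
Bracket: H₀ sin φ sin δ + cos φ cos δ sin H₀ = 1.5396×-0.73846×0.02851 + 0.67430×0.99959×0.99951 = -0.032414 + 0.673693 = 0.641279.
Q̄ = (S₀/π) × [bracket] = (405/π) × 0.641279 = 82.671 W/m².
Ratio Q̄_A / Q̄_B = 85.338 / 82.671 = 1.032.

Q̄_A / Q̄_B ≈ 1.03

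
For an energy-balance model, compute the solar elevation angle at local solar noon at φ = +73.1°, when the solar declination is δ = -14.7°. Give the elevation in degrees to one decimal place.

At local noon the hour angle is zero, so the zenith angle equals |φ − δ| = |+73.1° − (-14.700°)| = 87.800°.
Elevation = 90° − 87.800° = 2.2°.

2.2°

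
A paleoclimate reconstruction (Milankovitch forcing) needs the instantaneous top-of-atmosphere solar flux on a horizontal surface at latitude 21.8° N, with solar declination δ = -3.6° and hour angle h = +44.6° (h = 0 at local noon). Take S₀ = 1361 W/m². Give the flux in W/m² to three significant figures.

cos θ_z = sin φ sin δ + cos φ cos δ cos h = -0.023318 + 0.659802 = 0.636484.
Flux = S₀ · cos θ_z = 1361 × 0.636484 = 866.3 W/m².

866 W/m²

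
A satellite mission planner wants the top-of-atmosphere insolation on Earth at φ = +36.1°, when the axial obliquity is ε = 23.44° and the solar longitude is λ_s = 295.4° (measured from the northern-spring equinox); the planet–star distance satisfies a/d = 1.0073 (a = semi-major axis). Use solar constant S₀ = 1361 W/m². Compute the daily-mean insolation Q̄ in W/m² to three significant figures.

Q̄ ≈ 198 W/m²

Solar declination: sin δ = sin ε · sin λ_s = sin 23.44° × sin 295.4° = -0.35934, so δ = -21.059°.
cos H₀ = −tan(+36.1°) tan(-21.059°) = 0.2808, H₀ = 1.2862 rad.
Bracket: H₀ sin φ sin δ + cos φ cos δ sin H₀ = 1.2862×0.58920×-0.35934 + 0.80799×0.93321×0.95977 = -0.272318 + 0.723690 = 0.451372.
Inverse-square distance factor (a/d)² = 1.0073² = 1.014653.
Q̄ = (S₀/π) × 1.014653 × [bracket] = (1361/π) × 1.014653 × 0.451372 = 198.4 W/m².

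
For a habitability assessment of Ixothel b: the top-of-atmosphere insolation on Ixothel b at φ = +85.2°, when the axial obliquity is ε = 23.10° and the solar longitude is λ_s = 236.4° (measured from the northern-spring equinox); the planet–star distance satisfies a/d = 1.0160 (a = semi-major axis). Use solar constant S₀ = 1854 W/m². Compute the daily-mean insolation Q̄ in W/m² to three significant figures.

Solar declination: sin δ = sin ε · sin λ_s = sin 23.10° × sin 236.4° = -0.32679, so δ = -19.074°.
cos H₀ = −tan(+85.2°) tan(-19.074°) = 4.1177 ≥ 1 ⇒ polar night, H₀ = 0 and Q̄ = 0.
Inverse-square distance factor (a/d)² = 1.0160² = 1.032256.

Q̄ ≈ 0.00 W/m²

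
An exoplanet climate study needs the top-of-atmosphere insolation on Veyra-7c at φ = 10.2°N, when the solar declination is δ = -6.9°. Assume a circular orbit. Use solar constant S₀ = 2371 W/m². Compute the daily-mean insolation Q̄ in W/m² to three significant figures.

cos H₀ = −tan(+10.2°) tan(-6.900°) = 0.0218, H₀ = 1.5490 rad.
Bracket: H₀ sin φ sin δ + cos φ cos δ sin H₀ = 1.5490×0.17708×-0.12014 + 0.98420×0.99276×0.99976 = -0.032954 + 0.976840 = 0.943886.
Q̄ = (S₀/π) × [bracket] = (2371/π) × 0.943886 = 712.4 W/m².

Q̄ ≈ 712 W/m²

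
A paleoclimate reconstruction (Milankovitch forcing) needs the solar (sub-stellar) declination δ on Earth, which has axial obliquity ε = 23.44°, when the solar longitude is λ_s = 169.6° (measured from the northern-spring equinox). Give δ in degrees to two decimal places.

δ = +4.12°

sin δ = sin ε · sin λ_s = sin 23.44° × sin 169.6° = 0.071808.
δ = arcsin(0.071808) = +4.12°.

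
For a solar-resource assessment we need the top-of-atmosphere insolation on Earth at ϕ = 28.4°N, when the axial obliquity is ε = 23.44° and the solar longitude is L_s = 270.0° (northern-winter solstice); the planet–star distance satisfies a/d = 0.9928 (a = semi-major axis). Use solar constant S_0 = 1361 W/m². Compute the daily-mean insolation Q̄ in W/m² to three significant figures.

Q̄ ≈ 227 W/m²

Solar declination: sin δ = sin ε · sin L_s = sin 23.44° × sin 270.0° = -0.39779, so δ = -23.440°.
cos h₀ = −tan(+28.4°) tan(-23.440°) = 0.2344, h₀ = 1.3342 rad.
Bracket: h₀ sin ϕ sin δ + cos ϕ cos δ sin h₀ = 1.3342×0.47562×-0.39779 + 0.87965×0.91748×0.97213 = -0.252426 + 0.784568 = 0.532142.
Inverse-square distance factor (a/d)² = 0.9928² = 0.985652.
Q̄ = (S_0/π) × 0.985652 × [bracket] = (1361/π) × 0.985652 × 0.532142 = 227.2 W/m².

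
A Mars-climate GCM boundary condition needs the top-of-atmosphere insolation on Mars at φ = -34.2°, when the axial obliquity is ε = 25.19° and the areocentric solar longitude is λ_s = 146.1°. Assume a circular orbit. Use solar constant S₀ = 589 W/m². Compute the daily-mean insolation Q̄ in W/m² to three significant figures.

sin δ = sin 25.19° × sin 146.1° = 0.23739, so δ = +13.732°.
cos H₀ = −tan(-34.2°) tan(+13.732°) = 0.1661, H₀ = 1.4039 rad.
Bracket: H₀ sin φ sin δ + cos φ cos δ sin H₀ = 1.4039×-0.56208×0.23739 + 0.82708×0.97141×0.98611 = -0.187325 + 0.792274 = 0.604949.
Q̄ = (S₀/π) × [bracket] = (589/π) × 0.604949 = 113.4 W/m².

Q̄ ≈ 113 W/m²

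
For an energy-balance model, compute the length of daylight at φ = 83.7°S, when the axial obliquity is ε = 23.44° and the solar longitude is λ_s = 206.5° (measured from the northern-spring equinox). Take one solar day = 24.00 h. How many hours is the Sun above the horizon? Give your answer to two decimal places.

Solar declination: sin δ = sin ε · sin λ_s = sin 23.44° × sin 206.5° = -0.17749, so δ = -10.224°.
Sunrise equation: cos H₀ = −tan φ · tan δ = -1.6336 ≤ −1, so the Sun never sets (polar day) and H₀ = π.
Daylight = 2H₀/(2π) × 24.00 h = (3.1416/π) × 24.00 = 24.00 h.

24.00 h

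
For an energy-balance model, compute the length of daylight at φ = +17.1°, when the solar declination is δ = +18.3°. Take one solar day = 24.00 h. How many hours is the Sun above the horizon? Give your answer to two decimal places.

12.78 h

cos H₀ = −tan φ · tan δ = −tan(+17.1°) × tan(+18.300°) = -0.1017, so H₀ = 1.6727 rad = 95.84°.
Daylight = 2H₀/(2π) × 24.00 h = (1.6727/π) × 24.00 = 12.78 h.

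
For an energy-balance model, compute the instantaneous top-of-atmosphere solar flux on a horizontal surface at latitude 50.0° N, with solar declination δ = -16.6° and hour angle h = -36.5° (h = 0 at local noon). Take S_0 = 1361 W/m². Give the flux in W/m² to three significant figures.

cos θ_z = sin ϕ sin δ + cos ϕ cos δ cos h = -0.218850 + 0.495174 = 0.276324.
Flux = S_0 · cos θ_z = 1361 × 0.276324 = 376.1 W/m².

376 W/m²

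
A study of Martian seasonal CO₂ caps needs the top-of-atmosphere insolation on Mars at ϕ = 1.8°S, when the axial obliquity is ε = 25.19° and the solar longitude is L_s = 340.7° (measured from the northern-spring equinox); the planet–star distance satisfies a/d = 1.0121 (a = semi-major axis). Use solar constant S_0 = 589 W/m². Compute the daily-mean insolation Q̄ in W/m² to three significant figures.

Q̄ ≈ 191 W/m²

Solar declination: sin δ = sin ε · sin L_s = sin 25.19° × sin 340.7° = -0.14067, so δ = -8.087°.
cos h₀ = −tan(-1.8°) tan(-8.087°) = -0.0045, h₀ = 1.5753 rad.
Bracket: h₀ sin ϕ sin δ + cos ϕ cos δ sin h₀ = 1.5753×-0.03141×-0.14067 + 0.99951×0.99006×0.99999 = 0.006960 + 0.989565 = 0.996525.
Inverse-square distance factor (a/d)² = 1.0121² = 1.024346.
Q̄ = (S_0/π) × 1.024346 × [bracket] = (589/π) × 1.024346 × 0.996525 = 191.4 W/m².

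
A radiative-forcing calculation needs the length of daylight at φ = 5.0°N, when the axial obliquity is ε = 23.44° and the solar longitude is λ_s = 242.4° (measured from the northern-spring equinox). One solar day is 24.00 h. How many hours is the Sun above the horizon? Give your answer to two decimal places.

11.75 h

Solar declination: sin δ = sin ε · sin λ_s = sin 23.44° × sin 242.4° = -0.35252, so δ = -20.642°.
cos H₀ = −tan φ · tan δ = −tan(+5.0°) × tan(-20.642°) = 0.0330, so H₀ = 1.5378 rad = 88.11°.
Daylight = 2H₀/(2π) × 24.00 h = (1.5378/π) × 24.00 = 11.75 h.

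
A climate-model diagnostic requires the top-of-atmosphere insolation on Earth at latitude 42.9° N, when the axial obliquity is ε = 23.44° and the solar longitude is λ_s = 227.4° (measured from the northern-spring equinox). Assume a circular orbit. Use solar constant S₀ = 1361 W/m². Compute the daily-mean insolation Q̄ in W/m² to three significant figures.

Solar declination: sin δ = sin ε · sin λ_s = sin 23.44° × sin 227.4° = -0.29281, so δ = -17.026°.
cos H₀ = −tan(+42.9°) tan(-17.026°) = 0.2846, H₀ = 1.2822 rad.
Bracket: H₀ sin φ sin δ + cos φ cos δ sin H₀ = 1.2822×0.68072×-0.29281 + 0.73254×0.95617×0.95866 = -0.255570 + 0.671477 = 0.415907.
Q̄ = (S₀/π) × [bracket] = (1361/π) × 0.415907 = 180.2 W/m².

Q̄ ≈ 180 W/m²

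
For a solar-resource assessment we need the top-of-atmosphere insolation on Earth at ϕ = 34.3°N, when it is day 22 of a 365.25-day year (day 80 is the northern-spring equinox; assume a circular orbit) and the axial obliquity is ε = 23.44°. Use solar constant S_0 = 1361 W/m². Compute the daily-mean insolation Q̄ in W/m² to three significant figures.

Q̄ ≈ 219 W/m²

Solar longitude: L_s = 360° × (22 − 80)/365.25 = -57.166°, i.e. -57.166° + 360° = 302.834°.
sin δ = sin 23.44° × sin 302.834° = -0.33424, so δ = -19.526°.
cos h₀ = −tan(+34.3°) tan(-19.526°) = 0.2419, h₀ = 1.3265 rad.
Bracket: h₀ sin ϕ sin δ + cos ϕ cos δ sin h₀ = 1.3265×0.56353×-0.33424 + 0.82610×0.94249×0.97030 = -0.249852 + 0.755467 = 0.505615.
Q̄ = (S_0/π) × [bracket] = (1361/π) × 0.505615 = 219.0 W/m².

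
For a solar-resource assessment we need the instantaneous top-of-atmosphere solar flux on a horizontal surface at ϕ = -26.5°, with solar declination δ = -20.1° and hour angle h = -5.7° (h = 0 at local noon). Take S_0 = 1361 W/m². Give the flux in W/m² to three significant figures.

1.35e+03 W/m²

cos θ_z = sin ϕ sin δ + cos ϕ cos δ cos h = 0.153340 + 0.836272 = 0.989612.
Flux = S_0 · cos θ_z = 1361 × 0.989612 = 1347 W/m².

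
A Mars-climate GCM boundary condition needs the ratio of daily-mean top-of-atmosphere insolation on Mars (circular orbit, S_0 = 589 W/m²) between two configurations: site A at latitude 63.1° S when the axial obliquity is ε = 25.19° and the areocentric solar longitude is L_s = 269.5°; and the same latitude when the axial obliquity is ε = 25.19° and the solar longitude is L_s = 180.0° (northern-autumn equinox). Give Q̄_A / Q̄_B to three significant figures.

Q̄_A / Q̄_B ≈ 2.65

— Configuration A (ϕ=-63.1°):
sin δ = sin 25.19° × sin 269.5° = -0.42561, so δ = -25.189°.
cos h₀ = −tan(-63.1°) tan(-25.189°) = -0.9271, h₀ = 2.7573 rad.
Bracket: h₀ sin ϕ sin δ + cos ϕ cos δ sin h₀ = 2.7573×-0.89180×-0.42561 + 0.45243×0.90491×0.37489 = 1.046558 + 0.153483 = 1.200041.
Q̄ = (S_0/π) × [bracket] = (589/π) × 1.200041 = 224.99 W/m².
— Configuration B (ϕ=-63.1°):
Solar declination: sin δ = sin ε · sin L_s = sin 25.19° × sin 180.0° = 0.00000, so δ = +0.000°.
cos h₀ = −tan(-63.1°) tan(+0.000°) = 0.0000, h₀ = 1.5708 rad.
Bracket: h₀ sin ϕ sin δ + cos ϕ cos δ sin h₀ = 1.5708×-0.89180×0.00000 + 0.45243×1.00000×1.00000 = -0.000000 + 0.452430 = 0.452430.
Q̄ = (S_0/π) × [bracket] = (589/π) × 0.452430 = 84.824 W/m².
Ratio Q̄_A / Q̄_B = 224.99 / 84.824 = 2.652.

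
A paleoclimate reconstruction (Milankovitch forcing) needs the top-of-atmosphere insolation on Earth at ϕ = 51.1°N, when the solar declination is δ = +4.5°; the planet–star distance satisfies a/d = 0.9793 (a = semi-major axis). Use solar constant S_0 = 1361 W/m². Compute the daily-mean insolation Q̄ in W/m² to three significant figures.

cos h₀ = −tan(+51.1°) tan(+4.500°) = -0.0975, h₀ = 1.6685 rad.
Bracket: h₀ sin ϕ sin δ + cos ϕ cos δ sin h₀ = 1.6685×0.77824×0.07846 + 0.62796×0.99692×0.99523 = 0.101880 + 0.623040 = 0.724920.
Inverse-square distance factor (a/d)² = 0.9793² = 0.959028.
Q̄ = (S_0/π) × 0.959028 × [bracket] = (1361/π) × 0.959028 × 0.724920 = 301.2 W/m².

Q̄ ≈ 301 W/m²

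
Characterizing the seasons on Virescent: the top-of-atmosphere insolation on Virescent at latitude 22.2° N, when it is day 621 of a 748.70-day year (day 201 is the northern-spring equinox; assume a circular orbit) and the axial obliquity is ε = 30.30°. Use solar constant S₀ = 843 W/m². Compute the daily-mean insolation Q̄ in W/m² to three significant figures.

Solar longitude: λ_s = 360° × (621 − 201)/748.70 = 201.950°.
sin δ = sin 30.30° × sin 201.950° = -0.18859, so δ = -10.871°.
cos H₀ = −tan(+22.2°) tan(-10.871°) = 0.0784, H₀ = 1.4923 rad.
Bracket: H₀ sin φ sin δ + cos φ cos δ sin H₀ = 1.4923×0.37784×-0.18859 + 0.92587×0.98206×0.99692 = -0.106337 + 0.906459 = 0.800122.
Q̄ = (S₀/π) × [bracket] = (843/π) × 0.800122 = 214.7 W/m².

Q̄ ≈ 215 W/m²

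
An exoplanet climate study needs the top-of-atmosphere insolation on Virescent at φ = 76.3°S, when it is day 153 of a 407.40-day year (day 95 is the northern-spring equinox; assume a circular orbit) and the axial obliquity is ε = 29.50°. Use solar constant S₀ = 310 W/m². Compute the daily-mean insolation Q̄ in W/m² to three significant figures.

Solar longitude: λ_s = 360° × (153 − 95)/407.40 = 51.252°.
sin δ = sin 29.50° × sin 51.252° = 0.38404, so δ = +22.584°.
cos H₀ = −tan(-76.3°) tan(+22.584°) = 1.7063 ≥ 1 ⇒ polar night, H₀ = 0 and Q̄ = 0.

Q̄ ≈ 0.00 W/m²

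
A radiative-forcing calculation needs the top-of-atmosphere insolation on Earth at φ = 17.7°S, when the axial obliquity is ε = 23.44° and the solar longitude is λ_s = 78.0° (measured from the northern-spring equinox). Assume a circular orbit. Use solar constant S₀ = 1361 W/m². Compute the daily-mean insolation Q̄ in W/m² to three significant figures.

Solar declination: sin δ = sin ε · sin λ_s = sin 23.44° × sin 78.0° = 0.38910, so δ = +22.898°.
cos H₀ = −tan(-17.7°) tan(+22.898°) = 0.1348, H₀ = 1.4356 rad.
Bracket: H₀ sin φ sin δ + cos φ cos δ sin H₀ = 1.4356×-0.30403×0.38910 + 0.95266×0.92120×0.99087 = -0.169829 + 0.869578 = 0.699749.
Q̄ = (S₀/π) × [bracket] = (1361/π) × 0.699749 = 303.1 W/m².

Q̄ ≈ 303 W/m²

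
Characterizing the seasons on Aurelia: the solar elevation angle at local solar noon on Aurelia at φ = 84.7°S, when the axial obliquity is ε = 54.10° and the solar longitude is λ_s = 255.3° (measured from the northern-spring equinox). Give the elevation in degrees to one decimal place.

56.9°

Solar declination: sin δ = sin ε · sin λ_s = sin 54.10° × sin 255.3° = -0.78353, so δ = -51.585°.
At local noon the hour angle is zero, so the zenith angle equals |φ − δ| = |-84.7° − (-51.585°)| = 33.115°.
Elevation = 90° − 33.115° = 56.9°.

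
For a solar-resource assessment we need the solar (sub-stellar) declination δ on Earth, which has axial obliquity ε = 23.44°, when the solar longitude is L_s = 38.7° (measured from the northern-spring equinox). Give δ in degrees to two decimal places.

sin δ = sin ε · sin L_s = sin 23.44° × sin 38.7° = 0.248714.
δ = arcsin(0.248714) = +14.40°.

δ = +14.40°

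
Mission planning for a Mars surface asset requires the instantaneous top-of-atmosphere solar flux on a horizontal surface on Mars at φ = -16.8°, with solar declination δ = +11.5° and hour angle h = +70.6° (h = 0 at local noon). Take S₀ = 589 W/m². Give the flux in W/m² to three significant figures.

150 W/m²

cos θ_z = sin φ sin δ + cos φ cos δ cos h = -0.057624 + 0.311601 = 0.253977.
Flux = S₀ · cos θ_z = 589 × 0.253977 = 149.6 W/m².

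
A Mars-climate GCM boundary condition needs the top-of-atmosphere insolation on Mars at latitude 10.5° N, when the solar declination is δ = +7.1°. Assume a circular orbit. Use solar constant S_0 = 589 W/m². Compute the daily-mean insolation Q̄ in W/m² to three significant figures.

cos h₀ = −tan(+10.5°) tan(+7.100°) = -0.0231, h₀ = 1.5939 rad.
Bracket: h₀ sin ϕ sin δ + cos ϕ cos δ sin h₀ = 1.5939×0.18224×0.12360 + 0.98325×0.99233×0.99973 = 0.035902 + 0.975445 = 1.011347.
Q̄ = (S_0/π) × [bracket] = (589/π) × 1.011347 = 189.6 W/m².

Q̄ ≈ 190 W/m²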